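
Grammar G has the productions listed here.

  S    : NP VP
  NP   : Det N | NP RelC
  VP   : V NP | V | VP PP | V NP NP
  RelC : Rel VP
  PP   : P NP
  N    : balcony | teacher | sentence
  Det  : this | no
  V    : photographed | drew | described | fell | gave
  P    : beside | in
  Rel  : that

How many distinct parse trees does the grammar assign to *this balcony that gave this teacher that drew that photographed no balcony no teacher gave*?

4

Two of the 4 distinct bracketings:
[S [NP [NP [Det this] [N balcony]] [RelC [Rel that] [VP [V gave] [NP [NP [NP [Det this] [N teacher]] [RelC [Rel that] [VP [V drew]]]] [RelC [Rel that] [VP [V photographed] [NP [Det no] [N balcony]] [NP [Det no] [N teacher]]]]]]]] [VP [V gave]]]
[S [NP [NP [Det this] [N balcony]] [RelC [Rel that] [VP [V gave] [NP [NP [NP [Det this] [N teacher]] [RelC [Rel that] [VP [V drew]]]] [RelC [Rel that] [VP [V photographed] [NP [Det no] [N balcony]]]]] [NP [Det no] [N teacher]]]]] [VP [V gave]]]
The trees differ in how a recursive rule is bracketed over the same span.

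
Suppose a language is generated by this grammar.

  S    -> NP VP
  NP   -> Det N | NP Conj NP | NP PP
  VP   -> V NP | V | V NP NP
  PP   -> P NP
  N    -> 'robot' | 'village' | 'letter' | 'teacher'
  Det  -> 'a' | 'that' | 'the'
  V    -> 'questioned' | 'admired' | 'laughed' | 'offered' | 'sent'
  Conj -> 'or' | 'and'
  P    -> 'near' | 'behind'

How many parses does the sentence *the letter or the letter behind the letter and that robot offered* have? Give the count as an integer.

Two of the 5 distinct bracketings:
[S [NP [NP [Det the] [N letter]] [Conj or] [NP [NP [NP [Det the] [N letter]] [PP [P behind] [NP [Det the] [N letter]]]] [Conj and] [NP [Det that] [N robot]]]] [VP [V offered]]]
[S [NP [NP [Det the] [N letter]] [Conj or] [NP [NP [Det the] [N letter]] [PP [P behind] [NP [NP [Det the] [N letter]] [Conj and] [NP [Det that] [N robot]]]]]] [VP [V offered]]]
The trees differ in how a recursive rule is bracketed over the same span.

5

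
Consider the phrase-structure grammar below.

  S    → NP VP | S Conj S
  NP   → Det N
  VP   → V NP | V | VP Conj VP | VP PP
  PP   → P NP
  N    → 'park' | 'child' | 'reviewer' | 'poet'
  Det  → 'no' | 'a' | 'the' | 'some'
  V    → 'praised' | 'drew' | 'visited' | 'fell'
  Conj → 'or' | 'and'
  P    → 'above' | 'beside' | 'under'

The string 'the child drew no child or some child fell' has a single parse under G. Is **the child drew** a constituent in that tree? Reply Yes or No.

No

[S [S [NP [Det the] [N child]] [VP [V drew] [NP [Det no] [N child]]]] [Conj or] [S [NP [Det some] [N child]] [VP [V fell]]]]
The smallest constituent containing 'the child drew' is the S spanning 'the child drew no child'; no single node in the tree dominates exactly the given words.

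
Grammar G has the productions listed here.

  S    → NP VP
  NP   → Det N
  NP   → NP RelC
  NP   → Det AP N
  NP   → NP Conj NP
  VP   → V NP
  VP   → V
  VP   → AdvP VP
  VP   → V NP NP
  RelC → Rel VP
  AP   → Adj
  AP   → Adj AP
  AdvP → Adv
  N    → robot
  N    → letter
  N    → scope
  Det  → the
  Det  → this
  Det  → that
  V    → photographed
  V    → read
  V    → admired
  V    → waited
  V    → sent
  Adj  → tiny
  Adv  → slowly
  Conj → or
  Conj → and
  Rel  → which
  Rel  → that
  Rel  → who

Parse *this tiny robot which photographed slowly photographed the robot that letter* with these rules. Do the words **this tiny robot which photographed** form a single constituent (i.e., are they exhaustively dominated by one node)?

Yes

[S [NP [NP [Det this] [AP [Adj tiny]] [N robot]] [RelC [Rel which] [VP [V photographed]]]] [VP [AdvP [Adv slowly]] [VP [V photographed] [NP [Det the] [N robot]] [NP [Det that] [N letter]]]]]
The words 'this tiny robot which photographed' are exhaustively dominated by a single NP node (built by NP → NP RelC), so they form a constituent.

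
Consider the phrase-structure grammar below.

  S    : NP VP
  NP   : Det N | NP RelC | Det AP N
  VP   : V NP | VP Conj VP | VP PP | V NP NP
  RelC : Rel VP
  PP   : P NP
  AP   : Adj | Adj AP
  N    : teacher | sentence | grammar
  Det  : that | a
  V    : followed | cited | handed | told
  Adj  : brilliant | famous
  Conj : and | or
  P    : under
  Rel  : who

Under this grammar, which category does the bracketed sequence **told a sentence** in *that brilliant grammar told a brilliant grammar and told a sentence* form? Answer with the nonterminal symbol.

VP

S
  NP
    Det: that
    AP
      Adj: brilliant
    N: grammar
  VP
    VP
      V: told
      NP
        Det: a
        AP
          Adj: brilliant
        N: grammar
    Conj: and
    VP
      V: told
      NP
        Det: a
        N: sentence
The span 'told a sentence' is the VP node built by VP → V NP.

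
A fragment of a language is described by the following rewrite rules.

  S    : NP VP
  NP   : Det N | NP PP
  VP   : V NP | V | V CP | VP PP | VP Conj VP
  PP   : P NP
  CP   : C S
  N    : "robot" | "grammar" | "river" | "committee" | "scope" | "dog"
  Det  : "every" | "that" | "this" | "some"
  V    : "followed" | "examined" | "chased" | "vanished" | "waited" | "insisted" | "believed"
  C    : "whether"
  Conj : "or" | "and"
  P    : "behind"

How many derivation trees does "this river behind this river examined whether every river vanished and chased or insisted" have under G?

Two of the 5 distinct bracketings:
[S [NP [NP [Det this] [N river]] [PP [P behind] [NP [Det this] [N river]]]] [VP [V examined] [CP [C whether] [S [NP [Det every] [N river]] [VP [VP [V vanished]] [Conj and] [VP [VP [V chased]] [Conj or] [VP [V insisted]]]]]]]]
[S [NP [NP [Det this] [N river]] [PP [P behind] [NP [Det this] [N river]]]] [VP [V examined] [CP [C whether] [S [NP [Det every] [N river]] [VP [VP [VP [V vanished]] [Conj and] [VP [V chased]]] [Conj or] [VP [V insisted]]]]]]]
The trees differ in how a recursive rule is bracketed over the same span.

5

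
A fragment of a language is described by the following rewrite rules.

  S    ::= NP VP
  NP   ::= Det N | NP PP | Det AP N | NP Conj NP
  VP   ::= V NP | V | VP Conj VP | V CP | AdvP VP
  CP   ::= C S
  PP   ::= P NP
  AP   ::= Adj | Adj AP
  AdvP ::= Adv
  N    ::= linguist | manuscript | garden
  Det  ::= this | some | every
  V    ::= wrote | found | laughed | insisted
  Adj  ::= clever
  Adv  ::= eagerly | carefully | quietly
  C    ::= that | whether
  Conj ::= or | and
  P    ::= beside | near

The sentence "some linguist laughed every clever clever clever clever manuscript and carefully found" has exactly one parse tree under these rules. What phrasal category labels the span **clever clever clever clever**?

[S [NP [Det some] [N linguist]] [VP [VP [V laughed] [NP [Det every] [AP [Adj clever] [AP [Adj clever] [AP [Adj clever] [AP [Adj clever]]]]] [N manuscript]]] [Conj and] [VP [AdvP [Adv carefully]] [VP [V found]]]]]
The span 'clever clever clever clever' is the AP node built by AP → Adj AP.

AP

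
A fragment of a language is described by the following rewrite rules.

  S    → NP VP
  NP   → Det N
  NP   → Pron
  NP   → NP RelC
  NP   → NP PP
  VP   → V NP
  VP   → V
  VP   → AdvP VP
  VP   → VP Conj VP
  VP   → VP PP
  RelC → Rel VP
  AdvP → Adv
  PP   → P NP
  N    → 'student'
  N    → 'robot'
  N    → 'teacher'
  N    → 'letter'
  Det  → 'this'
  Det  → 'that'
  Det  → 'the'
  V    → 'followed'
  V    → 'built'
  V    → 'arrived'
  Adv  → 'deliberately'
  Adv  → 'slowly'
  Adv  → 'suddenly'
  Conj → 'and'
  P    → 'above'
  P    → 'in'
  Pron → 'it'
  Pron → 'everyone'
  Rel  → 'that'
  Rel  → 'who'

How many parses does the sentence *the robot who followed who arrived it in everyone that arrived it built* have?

Two of the 7 distinct bracketings:
[S [NP [NP [NP [Det the] [N robot]] [RelC [Rel who] [VP [V followed]]]] [RelC [Rel who] [VP [V arrived] [NP [NP [NP [Pron it]] [PP [P in] [NP [Pron everyone]]]] [RelC [Rel that] [VP [V arrived] [NP [Pron it]]]]]]]] [VP [V built]]]
[S [NP [NP [NP [Det the] [N robot]] [RelC [Rel who] [VP [V followed]]]] [RelC [Rel who] [VP [V arrived] [NP [NP [Pron it]] [PP [P in] [NP [NP [Pron everyone]] [RelC [Rel that] [VP [V arrived] [NP [Pron it]]]]]]]]]] [VP [V built]]]
The trees differ in how a recursive rule is bracketed over the same span.

7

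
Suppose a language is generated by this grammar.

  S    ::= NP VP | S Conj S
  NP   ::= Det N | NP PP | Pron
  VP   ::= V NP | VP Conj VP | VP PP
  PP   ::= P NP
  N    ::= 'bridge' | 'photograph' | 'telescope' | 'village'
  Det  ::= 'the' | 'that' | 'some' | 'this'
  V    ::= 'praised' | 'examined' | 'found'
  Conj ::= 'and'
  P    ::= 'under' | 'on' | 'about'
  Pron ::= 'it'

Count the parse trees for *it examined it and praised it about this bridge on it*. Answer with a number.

Two of the 9 distinct bracketings:
[S [NP [Pron it]] [VP [VP [V examined] [NP [Pron it]]] [Conj and] [VP [V praised] [NP [NP [Pron it]] [PP [P about] [NP [NP [Det this] [N bridge]] [PP [P on] [NP [Pron it]]]]]]]]]
[S [NP [Pron it]] [VP [VP [V examined] [NP [Pron it]]] [Conj and] [VP [V praised] [NP [NP [NP [Pron it]] [PP [P about] [NP [Det this] [N bridge]]]] [PP [P on] [NP [Pron it]]]]]]]
The trees differ in how a recursive rule is bracketed over the same span.

9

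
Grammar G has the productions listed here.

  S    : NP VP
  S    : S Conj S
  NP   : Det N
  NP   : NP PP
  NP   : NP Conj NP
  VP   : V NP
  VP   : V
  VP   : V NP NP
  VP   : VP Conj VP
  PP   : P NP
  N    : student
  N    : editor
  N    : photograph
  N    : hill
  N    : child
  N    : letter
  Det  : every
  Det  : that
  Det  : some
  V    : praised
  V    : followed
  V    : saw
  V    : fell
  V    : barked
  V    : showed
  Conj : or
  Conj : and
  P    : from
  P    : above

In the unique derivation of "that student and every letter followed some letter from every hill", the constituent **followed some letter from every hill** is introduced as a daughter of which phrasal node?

S
  NP
    NP
      Det: that
      N: student
    Conj: and
    NP
      Det: every
      N: letter
  VP
    V: followed
    NP
      NP
        Det: some
        N: letter
      PP
        P: from
        NP
          Det: every
          N: hill
The span 'followed some letter from every hill' is the VP node built by VP → V NP.
Its mother is the S built by S → NP VP.

S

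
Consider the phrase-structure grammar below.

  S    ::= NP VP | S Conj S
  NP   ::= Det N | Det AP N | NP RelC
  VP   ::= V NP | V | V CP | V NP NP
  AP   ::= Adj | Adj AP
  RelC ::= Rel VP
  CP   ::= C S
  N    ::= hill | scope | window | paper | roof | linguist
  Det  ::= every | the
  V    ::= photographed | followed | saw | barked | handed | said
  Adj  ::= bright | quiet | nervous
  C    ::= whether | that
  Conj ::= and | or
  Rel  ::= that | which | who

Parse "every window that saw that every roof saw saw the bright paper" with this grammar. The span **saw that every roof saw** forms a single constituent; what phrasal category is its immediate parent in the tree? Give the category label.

S
  NP
    NP
      Det: every
      N: window
    RelC
      Rel: that
      VP
        V: saw
        CP
          C: that
          S
            NP
              Det: every
              N: roof
            VP
              V: saw
  VP
    V: saw
    NP
      Det: the
      AP
        Adj: bright
      N: paper
The span 'saw that every roof saw' is the VP node built by VP → V CP.
Its mother is the RelC built by RelC → Rel VP.

RelC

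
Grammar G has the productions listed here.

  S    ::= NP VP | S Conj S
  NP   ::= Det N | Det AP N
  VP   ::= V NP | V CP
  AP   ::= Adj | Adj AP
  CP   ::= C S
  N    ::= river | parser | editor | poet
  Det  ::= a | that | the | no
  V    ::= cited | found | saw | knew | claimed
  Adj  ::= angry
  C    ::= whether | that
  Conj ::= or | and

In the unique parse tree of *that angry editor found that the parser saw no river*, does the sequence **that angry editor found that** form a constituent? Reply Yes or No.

No

[S [NP [Det that] [AP [Adj angry]] [N editor]] [VP [V found] [CP [C that] [S [NP [Det the] [N parser]] [VP [V saw] [NP [Det no] [N river]]]]]]]
The smallest constituent containing 'that angry editor found that' is the S spanning 'that angry editor found that the parser saw no river'; no single node in the tree dominates exactly the given words.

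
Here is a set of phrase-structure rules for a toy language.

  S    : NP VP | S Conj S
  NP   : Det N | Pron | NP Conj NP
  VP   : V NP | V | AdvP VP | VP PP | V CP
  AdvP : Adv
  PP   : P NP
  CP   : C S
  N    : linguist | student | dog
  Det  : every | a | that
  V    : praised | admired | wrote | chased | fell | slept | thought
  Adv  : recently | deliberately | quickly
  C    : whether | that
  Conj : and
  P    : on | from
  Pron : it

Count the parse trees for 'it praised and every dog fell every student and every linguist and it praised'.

Two of the 4 distinct bracketings:
[S [S [NP [Pron it]] [VP [V praised]]] [Conj and] [S [S [NP [Det every] [N dog]] [VP [V fell] [NP [Det every] [N student]]]] [Conj and] [S [NP [NP [Det every] [N linguist]] [Conj and] [NP [Pron it]]] [VP [V praised]]]]]
[S [S [NP [Pron it]] [VP [V praised]]] [Conj and] [S [S [NP [Det every] [N dog]] [VP [V fell] [NP [NP [Det every] [N student]] [Conj and] [NP [Det every] [N linguist]]]]] [Conj and] [S [NP [Pron it]] [VP [V praised]]]]]
The trees differ in how a recursive rule is bracketed over the same span.

4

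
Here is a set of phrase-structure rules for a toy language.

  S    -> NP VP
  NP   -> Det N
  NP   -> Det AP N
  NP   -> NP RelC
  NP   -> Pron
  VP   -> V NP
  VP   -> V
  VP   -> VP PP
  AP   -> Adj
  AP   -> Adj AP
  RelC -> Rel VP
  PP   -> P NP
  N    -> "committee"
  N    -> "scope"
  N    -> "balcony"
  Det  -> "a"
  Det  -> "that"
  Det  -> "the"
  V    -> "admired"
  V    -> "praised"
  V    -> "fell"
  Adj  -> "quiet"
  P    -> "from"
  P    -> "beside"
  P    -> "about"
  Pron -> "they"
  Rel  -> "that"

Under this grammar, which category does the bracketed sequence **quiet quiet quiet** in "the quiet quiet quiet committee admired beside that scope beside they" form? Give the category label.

[S [NP [Det the] [AP [Adj quiet] [AP [Adj quiet] [AP [Adj quiet]]]] [N committee]] [VP [VP [VP [V admired]] [PP [P beside] [NP [Det that] [N scope]]]] [PP [P beside] [NP [Pron they]]]]]
The span 'quiet quiet quiet' is the AP node built by AP → Adj AP.

AP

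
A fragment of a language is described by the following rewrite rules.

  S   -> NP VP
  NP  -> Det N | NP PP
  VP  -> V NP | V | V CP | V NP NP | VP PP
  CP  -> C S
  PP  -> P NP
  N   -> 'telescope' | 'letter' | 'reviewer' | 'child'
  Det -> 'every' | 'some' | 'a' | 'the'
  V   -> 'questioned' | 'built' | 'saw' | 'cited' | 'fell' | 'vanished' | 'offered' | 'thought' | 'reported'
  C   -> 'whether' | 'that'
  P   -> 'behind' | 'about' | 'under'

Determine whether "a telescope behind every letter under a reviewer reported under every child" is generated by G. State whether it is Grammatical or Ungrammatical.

Grammatical

S
  NP
    NP
      Det: a
      N: telescope
    PP
      P: behind
      NP
        NP
          Det: every
          N: letter
        PP
          P: under
          NP
            Det: a
            N: reviewer
  VP
    VP
      V: reported
    PP
      P: under
      NP
        Det: every
        N: child
Every word is introduced by a lexical rule and the phrasal rules combine the resulting categories into a single S.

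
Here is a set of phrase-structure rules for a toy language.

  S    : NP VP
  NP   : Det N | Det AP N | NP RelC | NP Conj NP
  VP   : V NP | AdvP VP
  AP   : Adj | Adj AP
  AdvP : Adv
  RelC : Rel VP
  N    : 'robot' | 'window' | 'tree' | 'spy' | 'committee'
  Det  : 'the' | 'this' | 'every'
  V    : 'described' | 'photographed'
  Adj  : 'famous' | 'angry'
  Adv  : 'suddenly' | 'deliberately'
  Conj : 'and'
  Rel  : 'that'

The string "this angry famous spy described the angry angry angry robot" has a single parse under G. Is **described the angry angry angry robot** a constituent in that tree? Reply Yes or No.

[S [NP [Det this] [AP [Adj angry] [AP [Adj famous]]] [N spy]] [VP [V described] [NP [Det the] [AP [Adj angry] [AP [Adj angry] [AP [Adj angry]]]] [N robot]]]]
The words 'described the angry angry angry robot' are exhaustively dominated by a single VP node (built by VP → V NP), so they form a constituent.

Yes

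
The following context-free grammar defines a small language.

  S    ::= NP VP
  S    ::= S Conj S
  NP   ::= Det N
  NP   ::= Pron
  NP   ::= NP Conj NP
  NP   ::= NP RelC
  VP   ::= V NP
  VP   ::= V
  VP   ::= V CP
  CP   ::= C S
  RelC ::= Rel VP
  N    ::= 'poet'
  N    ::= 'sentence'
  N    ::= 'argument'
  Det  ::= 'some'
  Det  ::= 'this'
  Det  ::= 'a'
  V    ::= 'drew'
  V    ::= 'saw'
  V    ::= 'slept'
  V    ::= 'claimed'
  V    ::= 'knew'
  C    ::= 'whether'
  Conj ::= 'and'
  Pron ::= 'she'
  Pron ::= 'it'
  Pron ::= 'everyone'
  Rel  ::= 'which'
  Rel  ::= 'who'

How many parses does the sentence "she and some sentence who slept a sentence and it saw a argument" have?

Two of the 5 distinct bracketings:
[S [NP [NP [Pron she]] [Conj and] [NP [NP [NP [Det some] [N sentence]] [RelC [Rel who] [VP [V slept] [NP [Det a] [N sentence]]]]] [Conj and] [NP [Pron it]]]] [VP [V saw] [NP [Det a] [N argument]]]]
[S [NP [NP [Pron she]] [Conj and] [NP [NP [Det some] [N sentence]] [RelC [Rel who] [VP [V slept] [NP [NP [Det a] [N sentence]] [Conj and] [NP [Pron it]]]]]]] [VP [V saw] [NP [Det a] [N argument]]]]
The trees differ in how a recursive rule is bracketed over the same span.

5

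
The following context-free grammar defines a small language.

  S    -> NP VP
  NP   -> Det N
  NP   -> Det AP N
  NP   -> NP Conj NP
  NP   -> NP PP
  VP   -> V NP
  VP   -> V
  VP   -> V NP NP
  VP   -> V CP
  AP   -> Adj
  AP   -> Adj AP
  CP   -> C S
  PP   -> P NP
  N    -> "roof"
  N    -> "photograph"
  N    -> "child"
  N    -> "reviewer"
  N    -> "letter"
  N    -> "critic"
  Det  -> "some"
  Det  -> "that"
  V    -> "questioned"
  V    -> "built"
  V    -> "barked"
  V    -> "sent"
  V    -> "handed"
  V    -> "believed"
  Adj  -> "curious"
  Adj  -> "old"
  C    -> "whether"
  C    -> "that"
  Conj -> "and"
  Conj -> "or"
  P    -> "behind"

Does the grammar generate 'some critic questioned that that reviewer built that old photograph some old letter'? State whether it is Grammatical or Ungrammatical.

S
  NP
    Det: some
    N: critic
  VP
    V: questioned
    CP
      C: that
      S
        NP
          Det: that
          N: reviewer
        VP
          V: built
          NP
            Det: that
            AP
              Adj: old
            N: photograph
          NP
            Det: some
            AP
              Adj: old
            N: letter
Every word is introduced by a lexical rule and the phrasal rules combine the resulting categories into a single S.

Grammatical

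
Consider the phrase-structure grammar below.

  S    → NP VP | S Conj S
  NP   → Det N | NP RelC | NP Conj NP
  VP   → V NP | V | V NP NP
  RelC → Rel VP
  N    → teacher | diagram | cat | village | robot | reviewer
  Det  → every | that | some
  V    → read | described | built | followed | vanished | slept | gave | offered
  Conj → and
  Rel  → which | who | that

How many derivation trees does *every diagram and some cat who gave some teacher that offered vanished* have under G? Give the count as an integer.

Two of the 5 distinct bracketings:
[S [NP [NP [NP [Det every] [N diagram]] [Conj and] [NP [Det some] [N cat]]] [RelC [Rel who] [VP [V gave] [NP [NP [Det some] [N teacher]] [RelC [Rel that] [VP [V offered]]]]]]] [VP [V vanished]]]
[S [NP [NP [NP [NP [Det every] [N diagram]] [Conj and] [NP [Det some] [N cat]]] [RelC [Rel who] [VP [V gave] [NP [Det some] [N teacher]]]]] [RelC [Rel that] [VP [V offered]]]] [VP [V vanished]]]
The trees differ in how a recursive rule is bracketed over the same span.

5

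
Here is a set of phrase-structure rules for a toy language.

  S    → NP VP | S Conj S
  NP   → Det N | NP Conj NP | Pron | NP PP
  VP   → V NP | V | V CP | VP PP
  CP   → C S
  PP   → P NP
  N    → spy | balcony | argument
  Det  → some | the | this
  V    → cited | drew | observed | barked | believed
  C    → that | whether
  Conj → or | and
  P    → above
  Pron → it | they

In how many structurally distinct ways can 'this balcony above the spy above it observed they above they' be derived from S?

4

Two of the 4 distinct bracketings:
[S [NP [NP [Det this] [N balcony]] [PP [P above] [NP [NP [Det the] [N spy]] [PP [P above] [NP [Pron it]]]]]] [VP [V observed] [NP [NP [Pron they]] [PP [P above] [NP [Pron they]]]]]]
[S [NP [NP [Det this] [N balcony]] [PP [P above] [NP [NP [Det the] [N spy]] [PP [P above] [NP [Pron it]]]]]] [VP [VP [V observed] [NP [Pron they]]] [PP [P above] [NP [Pron they]]]]]
The difference turns on whether VP → VP PP is used at the relevant span, versus an alternative expansion of VP.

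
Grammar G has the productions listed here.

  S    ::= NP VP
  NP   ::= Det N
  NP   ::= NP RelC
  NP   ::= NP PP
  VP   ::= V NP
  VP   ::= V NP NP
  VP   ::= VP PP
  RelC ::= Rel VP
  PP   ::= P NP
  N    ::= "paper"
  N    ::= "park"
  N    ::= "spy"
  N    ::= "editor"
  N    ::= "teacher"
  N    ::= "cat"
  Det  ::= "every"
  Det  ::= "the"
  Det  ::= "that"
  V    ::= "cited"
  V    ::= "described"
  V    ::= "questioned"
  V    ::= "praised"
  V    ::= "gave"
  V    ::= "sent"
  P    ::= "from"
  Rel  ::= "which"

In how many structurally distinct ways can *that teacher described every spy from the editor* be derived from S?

The two bracketings:
[S [NP [Det that] [N teacher]] [VP [V described] [NP [NP [Det every] [N spy]] [PP [P from] [NP [Det the] [N editor]]]]]]
[S [NP [Det that] [N teacher]] [VP [VP [V described] [NP [Det every] [N spy]]] [PP [P from] [NP [Det the] [N editor]]]]]
The difference turns on whether NP → NP PP is used at the relevant span, versus an alternative expansion of NP.

2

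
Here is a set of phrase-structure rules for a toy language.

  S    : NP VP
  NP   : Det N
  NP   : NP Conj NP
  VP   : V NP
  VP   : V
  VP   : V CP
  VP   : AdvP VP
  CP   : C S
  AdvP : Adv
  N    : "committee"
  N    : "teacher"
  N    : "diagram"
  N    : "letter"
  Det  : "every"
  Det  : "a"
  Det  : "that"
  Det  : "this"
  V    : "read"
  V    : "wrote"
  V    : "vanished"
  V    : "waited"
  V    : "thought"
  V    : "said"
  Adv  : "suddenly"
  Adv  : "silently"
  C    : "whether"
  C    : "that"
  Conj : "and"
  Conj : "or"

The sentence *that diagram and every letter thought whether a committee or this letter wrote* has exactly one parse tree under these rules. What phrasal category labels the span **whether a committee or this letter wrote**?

CP

[S [NP [NP [Det that] [N diagram]] [Conj and] [NP [Det every] [N letter]]] [VP [V thought] [CP [C whether] [S [NP [NP [Det a] [N committee]] [Conj or] [NP [Det this] [N letter]]] [VP [V wrote]]]]]]
The span 'whether a committee or this letter wrote' is the CP node built by CP → C S.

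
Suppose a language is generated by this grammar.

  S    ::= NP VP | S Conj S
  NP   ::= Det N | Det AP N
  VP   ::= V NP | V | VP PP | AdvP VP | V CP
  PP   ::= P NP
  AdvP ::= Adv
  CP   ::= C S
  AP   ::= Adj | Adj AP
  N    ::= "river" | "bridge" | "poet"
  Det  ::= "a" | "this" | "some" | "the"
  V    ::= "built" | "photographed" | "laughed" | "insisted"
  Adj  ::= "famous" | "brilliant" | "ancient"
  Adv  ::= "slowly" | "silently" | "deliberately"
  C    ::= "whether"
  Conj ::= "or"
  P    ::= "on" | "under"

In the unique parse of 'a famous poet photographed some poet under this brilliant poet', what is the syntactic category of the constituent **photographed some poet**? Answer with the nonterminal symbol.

[S [NP [Det a] [AP [Adj famous]] [N poet]] [VP [VP [V photographed] [NP [Det some] [N poet]]] [PP [P under] [NP [Det this] [AP [Adj brilliant]] [N poet]]]]]
The span 'photographed some poet' is the VP node built by VP → V NP.

VP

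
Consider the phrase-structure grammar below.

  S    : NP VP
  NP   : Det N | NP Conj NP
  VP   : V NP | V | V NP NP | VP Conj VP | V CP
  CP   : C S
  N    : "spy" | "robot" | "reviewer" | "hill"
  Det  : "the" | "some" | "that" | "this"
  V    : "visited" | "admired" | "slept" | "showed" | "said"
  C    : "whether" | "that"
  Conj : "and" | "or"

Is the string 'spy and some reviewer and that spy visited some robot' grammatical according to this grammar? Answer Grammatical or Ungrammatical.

Ungrammatical

For S → NP VP, no prefix of the string parses as an NP.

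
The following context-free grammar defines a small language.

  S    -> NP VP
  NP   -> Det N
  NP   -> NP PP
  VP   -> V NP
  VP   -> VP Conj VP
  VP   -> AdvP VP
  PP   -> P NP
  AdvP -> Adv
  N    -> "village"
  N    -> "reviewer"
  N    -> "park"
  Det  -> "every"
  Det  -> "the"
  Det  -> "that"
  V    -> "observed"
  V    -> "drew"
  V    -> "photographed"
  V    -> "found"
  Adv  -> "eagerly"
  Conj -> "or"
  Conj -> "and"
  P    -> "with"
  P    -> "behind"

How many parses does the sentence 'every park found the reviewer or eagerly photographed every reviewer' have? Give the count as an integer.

1

[S [NP [Det every] [N park]] [VP [VP [V found] [NP [Det the] [N reviewer]]] [Conj or] [VP [AdvP [Adv eagerly]] [VP [V photographed] [NP [Det every] [N reviewer]]]]]]
No rule offers an alternative attachment or grouping for any span, so this is the only derivation.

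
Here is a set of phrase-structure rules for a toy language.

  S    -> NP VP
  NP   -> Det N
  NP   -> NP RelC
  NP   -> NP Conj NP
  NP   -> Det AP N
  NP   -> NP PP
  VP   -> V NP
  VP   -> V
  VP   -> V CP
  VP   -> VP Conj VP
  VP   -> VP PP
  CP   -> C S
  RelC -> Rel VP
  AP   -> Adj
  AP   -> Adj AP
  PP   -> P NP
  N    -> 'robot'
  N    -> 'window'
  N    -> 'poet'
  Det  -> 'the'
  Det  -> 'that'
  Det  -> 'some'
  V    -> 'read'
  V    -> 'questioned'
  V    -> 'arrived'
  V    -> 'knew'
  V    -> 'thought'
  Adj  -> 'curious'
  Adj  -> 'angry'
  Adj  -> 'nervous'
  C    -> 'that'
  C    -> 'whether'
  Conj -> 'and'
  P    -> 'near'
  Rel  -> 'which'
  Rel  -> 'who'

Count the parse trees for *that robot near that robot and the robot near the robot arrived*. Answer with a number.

5

Two of the 5 distinct bracketings:
[S [NP [NP [NP [Det that] [N robot]] [PP [P near] [NP [Det that] [N robot]]]] [Conj and] [NP [NP [Det the] [N robot]] [PP [P near] [NP [Det the] [N robot]]]]] [VP [V arrived]]]
[S [NP [NP [Det that] [N robot]] [PP [P near] [NP [NP [Det that] [N robot]] [Conj and] [NP [NP [Det the] [N robot]] [PP [P near] [NP [Det the] [N robot]]]]]]] [VP [V arrived]]]
The trees differ in how a recursive rule is bracketed over the same span.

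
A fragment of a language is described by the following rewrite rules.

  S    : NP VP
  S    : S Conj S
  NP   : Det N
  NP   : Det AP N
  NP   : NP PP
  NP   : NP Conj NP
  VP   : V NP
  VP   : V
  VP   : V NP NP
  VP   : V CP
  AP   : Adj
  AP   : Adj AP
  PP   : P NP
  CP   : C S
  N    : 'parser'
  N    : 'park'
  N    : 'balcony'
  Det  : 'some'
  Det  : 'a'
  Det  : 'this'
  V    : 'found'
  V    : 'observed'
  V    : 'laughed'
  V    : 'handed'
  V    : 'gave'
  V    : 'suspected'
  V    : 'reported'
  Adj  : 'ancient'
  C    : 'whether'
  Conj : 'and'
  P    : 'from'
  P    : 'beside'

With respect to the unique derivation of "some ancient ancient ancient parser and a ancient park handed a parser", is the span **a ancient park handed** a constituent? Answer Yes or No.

[S [NP [NP [Det some] [AP [Adj ancient] [AP [Adj ancient] [AP [Adj ancient]]]] [N parser]] [Conj and] [NP [Det a] [AP [Adj ancient]] [N park]]] [VP [V handed] [NP [Det a] [N parser]]]]
The smallest constituent containing 'a ancient park handed' is the S spanning 'some ancient ancient ancient parser and a ancient park handed a parser'; no single node in the tree dominates exactly the given words.

No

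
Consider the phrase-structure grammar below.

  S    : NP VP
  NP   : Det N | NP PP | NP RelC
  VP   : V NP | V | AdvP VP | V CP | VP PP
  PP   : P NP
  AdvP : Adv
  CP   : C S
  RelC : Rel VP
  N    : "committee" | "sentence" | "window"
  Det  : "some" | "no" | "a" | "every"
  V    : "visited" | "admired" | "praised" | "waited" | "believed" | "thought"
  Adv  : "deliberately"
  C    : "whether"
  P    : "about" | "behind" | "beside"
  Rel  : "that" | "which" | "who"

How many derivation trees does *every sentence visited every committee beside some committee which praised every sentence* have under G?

3

Two of the 3 distinct bracketings:
[S [NP [Det every] [N sentence]] [VP [V visited] [NP [NP [Det every] [N committee]] [PP [P beside] [NP [NP [Det some] [N committee]] [RelC [Rel which] [VP [V praised] [NP [Det every] [N sentence]]]]]]]]]
[S [NP [Det every] [N sentence]] [VP [V visited] [NP [NP [NP [Det every] [N committee]] [PP [P beside] [NP [Det some] [N committee]]]] [RelC [Rel which] [VP [V praised] [NP [Det every] [N sentence]]]]]]]
The trees differ in how a recursive rule is bracketed over the same span.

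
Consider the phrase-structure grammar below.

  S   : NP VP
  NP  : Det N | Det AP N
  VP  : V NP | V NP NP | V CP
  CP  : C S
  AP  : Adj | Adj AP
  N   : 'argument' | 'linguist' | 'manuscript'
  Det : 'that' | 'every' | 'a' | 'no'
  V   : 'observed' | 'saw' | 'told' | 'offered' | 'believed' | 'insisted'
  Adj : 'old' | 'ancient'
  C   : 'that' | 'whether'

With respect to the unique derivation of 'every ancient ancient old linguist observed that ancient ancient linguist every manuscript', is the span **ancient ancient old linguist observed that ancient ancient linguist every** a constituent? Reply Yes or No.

No

[S [NP [Det every] [AP [Adj ancient] [AP [Adj ancient] [AP [Adj old]]]] [N linguist]] [VP [V observed] [NP [Det that] [AP [Adj ancient] [AP [Adj ancient]]] [N linguist]] [NP [Det every] [N manuscript]]]]
The smallest constituent containing 'ancient ancient old linguist observed that ancient ancient linguist every' is the S spanning 'every ancient ancient old linguist observed that ancient ancient linguist every manuscript'; no single node in the tree dominates exactly the given words.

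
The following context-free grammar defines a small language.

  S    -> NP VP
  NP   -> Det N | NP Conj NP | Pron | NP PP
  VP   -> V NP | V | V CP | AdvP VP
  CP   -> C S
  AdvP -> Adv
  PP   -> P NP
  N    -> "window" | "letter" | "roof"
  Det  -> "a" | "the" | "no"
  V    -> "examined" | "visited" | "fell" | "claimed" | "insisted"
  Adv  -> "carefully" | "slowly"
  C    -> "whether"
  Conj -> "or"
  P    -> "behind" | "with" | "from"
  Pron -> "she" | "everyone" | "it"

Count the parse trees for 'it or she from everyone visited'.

The two bracketings:
[S [NP [NP [Pron it]] [Conj or] [NP [NP [Pron she]] [PP [P from] [NP [Pron everyone]]]]] [VP [V visited]]]
[S [NP [NP [NP [Pron it]] [Conj or] [NP [Pron she]]] [PP [P from] [NP [Pron everyone]]]] [VP [V visited]]]
The trees differ in how a recursive rule is bracketed over the same span.

2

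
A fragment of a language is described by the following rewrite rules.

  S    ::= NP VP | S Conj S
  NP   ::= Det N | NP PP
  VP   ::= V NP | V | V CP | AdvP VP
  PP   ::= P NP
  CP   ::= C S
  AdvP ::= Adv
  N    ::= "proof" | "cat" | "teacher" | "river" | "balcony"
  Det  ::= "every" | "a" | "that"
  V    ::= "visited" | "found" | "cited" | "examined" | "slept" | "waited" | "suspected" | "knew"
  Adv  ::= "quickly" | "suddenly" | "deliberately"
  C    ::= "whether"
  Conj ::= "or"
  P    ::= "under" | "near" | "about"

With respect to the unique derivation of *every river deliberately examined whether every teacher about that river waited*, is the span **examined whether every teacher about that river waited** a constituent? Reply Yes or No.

[S [NP [Det every] [N river]] [VP [AdvP [Adv deliberately]] [VP [V examined] [CP [C whether] [S [NP [NP [Det every] [N teacher]] [PP [P about] [NP [Det that] [N river]]]] [VP [V waited]]]]]]]
The words 'examined whether every teacher about that river waited' are exhaustively dominated by a single VP node (built by VP → V CP), so they form a constituent.

Yes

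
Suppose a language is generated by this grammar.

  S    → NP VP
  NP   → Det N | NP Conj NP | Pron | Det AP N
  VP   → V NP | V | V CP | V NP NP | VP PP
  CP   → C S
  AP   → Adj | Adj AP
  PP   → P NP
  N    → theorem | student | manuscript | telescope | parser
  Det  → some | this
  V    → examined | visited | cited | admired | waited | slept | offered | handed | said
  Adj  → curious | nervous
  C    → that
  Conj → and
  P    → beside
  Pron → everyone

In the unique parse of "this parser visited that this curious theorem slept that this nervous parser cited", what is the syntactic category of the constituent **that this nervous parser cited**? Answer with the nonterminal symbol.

CP

S
  NP
    Det: this
    N: parser
  VP
    V: visited
    CP
      C: that
      S
        NP
          Det: this
          AP
            Adj: curious
          N: theorem
        VP
          V: slept
          CP
            C: that
            S
              NP
                Det: this
                AP
                  Adj: nervous
                N: parser
              VP
                V: cited
The span 'that this nervous parser cited' is the CP node built by CP → C S.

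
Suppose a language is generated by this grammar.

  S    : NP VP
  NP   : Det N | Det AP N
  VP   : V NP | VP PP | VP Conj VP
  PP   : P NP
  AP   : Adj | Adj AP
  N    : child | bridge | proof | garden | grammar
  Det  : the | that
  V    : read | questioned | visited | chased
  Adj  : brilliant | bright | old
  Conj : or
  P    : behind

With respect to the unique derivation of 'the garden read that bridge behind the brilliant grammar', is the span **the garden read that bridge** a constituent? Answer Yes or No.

[S [NP [Det the] [N garden]] [VP [VP [V read] [NP [Det that] [N bridge]]] [PP [P behind] [NP [Det the] [AP [Adj brilliant]] [N grammar]]]]]
The smallest constituent containing 'the garden read that bridge' is the S spanning 'the garden read that bridge behind the brilliant grammar'; no single node in the tree dominates exactly the given words.

No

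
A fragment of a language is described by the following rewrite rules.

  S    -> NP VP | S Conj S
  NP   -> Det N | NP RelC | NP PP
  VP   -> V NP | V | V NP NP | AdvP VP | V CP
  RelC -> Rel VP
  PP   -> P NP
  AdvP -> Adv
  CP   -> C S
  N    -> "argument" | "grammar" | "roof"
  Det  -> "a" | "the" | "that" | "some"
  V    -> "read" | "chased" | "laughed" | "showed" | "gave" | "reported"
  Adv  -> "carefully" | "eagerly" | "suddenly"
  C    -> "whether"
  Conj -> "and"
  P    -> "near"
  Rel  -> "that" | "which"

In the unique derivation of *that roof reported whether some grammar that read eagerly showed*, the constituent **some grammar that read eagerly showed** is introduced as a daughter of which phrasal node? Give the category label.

S
  NP
    Det: that
    N: roof
  VP
    V: reported
    CP
      C: whether
      S
        NP
          NP
            Det: some
            N: grammar
          RelC
            Rel: that
            VP
              V: read
        VP
          AdvP
            Adv: eagerly
          VP
            V: showed
The span 'some grammar that read eagerly showed' is the S node built by S → NP VP.
Its mother is the CP built by CP → C S.

CP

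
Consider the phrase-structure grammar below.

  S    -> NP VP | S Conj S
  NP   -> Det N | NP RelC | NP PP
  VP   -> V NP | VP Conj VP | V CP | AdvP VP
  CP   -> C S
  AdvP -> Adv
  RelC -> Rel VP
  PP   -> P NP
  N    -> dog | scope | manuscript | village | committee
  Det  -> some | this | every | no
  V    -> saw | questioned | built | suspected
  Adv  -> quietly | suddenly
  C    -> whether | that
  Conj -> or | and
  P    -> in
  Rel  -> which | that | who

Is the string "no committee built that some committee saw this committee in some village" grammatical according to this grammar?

Grammatical

[S [NP [Det no] [N committee]] [VP [V built] [CP [C that] [S [NP [Det some] [N committee]] [VP [V saw] [NP [NP [Det this] [N committee]] [PP [P in] [NP [Det some] [N village]]]]]]]]]
Every word is introduced by a lexical rule and the phrasal rules combine the resulting categories into a single S.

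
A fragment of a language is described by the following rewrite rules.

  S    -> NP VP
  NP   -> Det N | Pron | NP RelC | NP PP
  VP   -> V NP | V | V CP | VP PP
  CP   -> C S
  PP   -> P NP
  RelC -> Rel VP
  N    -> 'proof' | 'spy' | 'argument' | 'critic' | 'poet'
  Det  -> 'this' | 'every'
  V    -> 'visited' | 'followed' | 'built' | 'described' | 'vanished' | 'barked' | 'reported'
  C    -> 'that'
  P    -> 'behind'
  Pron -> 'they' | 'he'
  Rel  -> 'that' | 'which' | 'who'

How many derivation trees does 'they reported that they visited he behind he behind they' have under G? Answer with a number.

9

Two of the 9 distinct bracketings:
[S [NP [Pron they]] [VP [V reported] [CP [C that] [S [NP [Pron they]] [VP [V visited] [NP [NP [Pron he]] [PP [P behind] [NP [NP [Pron he]] [PP [P behind] [NP [Pron they]]]]]]]]]]]
[S [NP [Pron they]] [VP [V reported] [CP [C that] [S [NP [Pron they]] [VP [V visited] [NP [NP [NP [Pron he]] [PP [P behind] [NP [Pron he]]]] [PP [P behind] [NP [Pron they]]]]]]]]]
The trees differ in how a recursive rule is bracketed over the same span.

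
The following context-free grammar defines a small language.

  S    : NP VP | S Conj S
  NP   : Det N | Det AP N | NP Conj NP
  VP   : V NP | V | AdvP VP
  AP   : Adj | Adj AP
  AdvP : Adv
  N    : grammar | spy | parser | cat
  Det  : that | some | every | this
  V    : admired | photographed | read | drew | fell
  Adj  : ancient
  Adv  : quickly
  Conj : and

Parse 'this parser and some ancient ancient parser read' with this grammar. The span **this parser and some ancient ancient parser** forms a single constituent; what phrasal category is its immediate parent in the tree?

S
  NP
    NP
      Det: this
      N: parser
    Conj: and
    NP
      Det: some
      AP
        Adj: ancient
        AP
          Adj: ancient
      N: parser
  VP
    V: read
The span 'this parser and some ancient ancient parser' is the NP node built by NP → NP Conj NP.
Its mother is the S built by S → NP VP.

S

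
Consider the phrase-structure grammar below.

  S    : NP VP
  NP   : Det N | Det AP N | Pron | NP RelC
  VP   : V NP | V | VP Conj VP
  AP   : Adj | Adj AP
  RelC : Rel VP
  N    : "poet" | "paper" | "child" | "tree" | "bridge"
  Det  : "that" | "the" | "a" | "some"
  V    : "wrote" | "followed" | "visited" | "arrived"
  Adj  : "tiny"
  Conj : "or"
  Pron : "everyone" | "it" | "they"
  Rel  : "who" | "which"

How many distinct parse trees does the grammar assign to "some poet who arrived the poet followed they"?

1

[S [NP [NP [Det some] [N poet]] [RelC [Rel who] [VP [V arrived] [NP [Det the] [N poet]]]]] [VP [V followed] [NP [Pron they]]]]
No rule offers an alternative attachment or grouping for any span, so this is the only derivation.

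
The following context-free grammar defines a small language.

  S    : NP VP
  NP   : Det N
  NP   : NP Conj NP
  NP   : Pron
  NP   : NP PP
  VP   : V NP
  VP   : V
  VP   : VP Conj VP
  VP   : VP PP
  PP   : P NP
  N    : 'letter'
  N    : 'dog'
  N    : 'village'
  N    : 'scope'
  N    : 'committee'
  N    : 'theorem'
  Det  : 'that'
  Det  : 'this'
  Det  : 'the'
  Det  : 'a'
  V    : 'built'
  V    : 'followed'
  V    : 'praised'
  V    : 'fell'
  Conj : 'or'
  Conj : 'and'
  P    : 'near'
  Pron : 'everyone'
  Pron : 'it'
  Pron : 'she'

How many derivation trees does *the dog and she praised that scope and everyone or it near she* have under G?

Two of the 7 distinct bracketings:
[S [NP [NP [Det the] [N dog]] [Conj and] [NP [Pron she]]] [VP [V praised] [NP [NP [Det that] [N scope]] [Conj and] [NP [NP [Pron everyone]] [Conj or] [NP [NP [Pron it]] [PP [P near] [NP [Pron she]]]]]]]]
[S [NP [NP [Det the] [N dog]] [Conj and] [NP [Pron she]]] [VP [V praised] [NP [NP [Det that] [N scope]] [Conj and] [NP [NP [NP [Pron everyone]] [Conj or] [NP [Pron it]]] [PP [P near] [NP [Pron she]]]]]]]
The trees differ in how a recursive rule is bracketed over the same span.

7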